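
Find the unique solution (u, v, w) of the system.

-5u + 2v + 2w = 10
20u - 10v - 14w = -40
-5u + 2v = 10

Forward elimination on [A|b]:
R2 <- R2 - (-4)*R1:  [  0  -2  -6   0 ]
R3 <- R3 - (1)*R1:  [  0   0  -2   0 ]
Row echelon form:
[ -5   2   2  |  10 ]
[  0  -2  -6  |   0 ]
[  0   0  -2  |   0 ]
Back-substitution:
w = (0) / -2 = 0
v = (0 - (-6)*(0)) / -2 = 0
u = (10 - (2)*(0) - (2)*(0)) / -5 = -2

(-2, 0, 0)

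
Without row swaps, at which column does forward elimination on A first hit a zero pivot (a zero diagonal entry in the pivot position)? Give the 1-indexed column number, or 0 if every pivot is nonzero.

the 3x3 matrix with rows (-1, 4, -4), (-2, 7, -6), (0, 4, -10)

first zero-pivot column = 0

Naive forward elimination:
R2 <- R2 - (2)*R1:  [  0  -1   2 ]
R3 <- R3 - (-4)*R2:  [  0   0  -2 ]
All pivots nonzero; naive elimination completes without hitting a zero pivot.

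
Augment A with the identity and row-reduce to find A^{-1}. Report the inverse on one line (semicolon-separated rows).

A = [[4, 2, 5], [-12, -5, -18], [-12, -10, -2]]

Gauss-Jordan on [A | I]:
R1 <- (1/4)*R1:  [   1  1/2  5/4  |  1/4    0    0 ]
R2 <- R2 - (-12)*R1:  [  0   1  -3  |   3   1   0 ]
R3 <- R3 - (-12)*R1:  [  0  -4  13  |   3   0   1 ]
R1 <- R1 - (1/2)*R2:  [    1     0  11/4  |  -5/4  -1/2     0 ]
R3 <- R3 - (-4)*R2:  [  0   0   1  |  15   4   1 ]
R1 <- R1 - (11/4)*R3:  [     1      0      0  |  -85/2  -23/2  -11/4 ]
R2 <- R2 - (-3)*R3:  [  0   1   0  |  48  13   3 ]
Right block of [I | A^{-1}] is the inverse:
[ -85/2  -23/2  -11/4 ]
[    48     13      3 ]
[    15      4      1 ]

inverse = [-85/2 -23/2 -11/4; 48 13 3; 15 4 1]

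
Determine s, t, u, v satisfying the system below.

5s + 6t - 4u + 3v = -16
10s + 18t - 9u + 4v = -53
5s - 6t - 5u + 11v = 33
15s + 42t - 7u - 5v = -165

(0, -5, -5, -2)

Forward elimination on [A|b]:
R2 <- R2 - (2)*R1:  [   0    6   -1   -2  -21 ]
R3 <- R3 - (1)*R1:  [   0  -12   -1    8   49 ]
R4 <- R4 - (3)*R1:  [    0    24     5   -14  -117 ]
R3 <- R3 - (-2)*R2:  [  0   0  -3   4   7 ]
R4 <- R4 - (4)*R2:  [   0    0    9   -6  -33 ]
R4 <- R4 - (-3)*R3:  [   0    0    0    6  -12 ]
Row echelon form:
[ 5  6  -4   3  |  -16 ]
[ 0  6  -1  -2  |  -21 ]
[ 0  0  -3   4  |    7 ]
[ 0  0   0   6  |  -12 ]
Back-substitution:
v = (-12) / 6 = -2
u = (7 - (4)*(-2)) / -3 = -5
t = (-21 - (-1)*(-5) - (-2)*(-2)) / 6 = -5
s = (-16 - (6)*(-5) - (-4)*(-5) - (3)*(-2)) / 5 = 0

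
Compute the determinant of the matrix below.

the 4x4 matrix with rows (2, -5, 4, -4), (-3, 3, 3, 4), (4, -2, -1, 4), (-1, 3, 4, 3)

Forward elimination:
R2 <- R2 - (-3/2)*R1:  [    0  -9/2     9    -2 ]
R3 <- R3 - (2)*R1:  [  0   8  -9  12 ]
R4 <- R4 - (-1/2)*R1:  [   0  1/2    6    1 ]
R3 <- R3 - (-16/9)*R2:  [    0     0     7  76/9 ]
R4 <- R4 - (-1/9)*R2:  [   0    0    7  7/9 ]
R4 <- R4 - (1)*R3:  [     0      0      0  -23/3 ]
Upper-triangular form:
[ 2    -5  4     -4 ]
[ 0  -9/2  9     -2 ]
[ 0     0  7   76/9 ]
[ 0     0  0  -23/3 ]
det(A) = (-1)^0 * (2) * (-9/2) * (7) * (-23/3) = 483  (0 row swaps -> sign +1)

det(A) = 483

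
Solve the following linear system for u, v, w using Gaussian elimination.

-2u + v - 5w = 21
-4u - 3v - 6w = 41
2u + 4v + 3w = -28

(-2, -3, -4)

Forward elimination on [A|b]:
R2 <- R2 - (2)*R1:  [  0  -5   4  -1 ]
R3 <- R3 - (-1)*R1:  [  0   5  -2  -7 ]
R3 <- R3 - (-1)*R2:  [  0   0   2  -8 ]
Row echelon form:
[ -2   1  -5  |  21 ]
[  0  -5   4  |  -1 ]
[  0   0   2  |  -8 ]
Back-substitution:
w = (-8) / 2 = -4
v = (-1 - (4)*(-4)) / -5 = -3
u = (21 - (1)*(-3) - (-5)*(-4)) / -2 = -2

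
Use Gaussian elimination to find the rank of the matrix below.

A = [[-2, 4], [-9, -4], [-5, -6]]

rank(A) = 2

Row reduction:
R2 <- R2 - (9/2)*R1:  [   0  -22 ]
R3 <- R3 - (5/2)*R1:  [   0  -16 ]
R3 <- R3 - (8/11)*R2:  [ 0  0 ]
Row echelon form:
[ -2    4 ]
[  0  -22 ]
[  0    0 ]
Nonzero rows / pivot columns: 2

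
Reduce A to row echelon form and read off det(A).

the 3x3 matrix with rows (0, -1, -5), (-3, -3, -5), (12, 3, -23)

Forward elimination:
R1 <-> R2   (pivot in column 1 was zero)
[ -3  -3   -5 ]
[  0  -1   -5 ]
[ 12   3  -23 ]
R3 <- R3 - (-4)*R1:  [   0   -9  -43 ]
R3 <- R3 - (9)*R2:  [ 0  0  2 ]
Upper-triangular form:
[ -3  -3  -5 ]
[  0  -1  -5 ]
[  0   0   2 ]
det(A) = (-1)^1 * (-3) * (-1) * (2) = -6  (1 row swap -> sign -1)

det(A) = -6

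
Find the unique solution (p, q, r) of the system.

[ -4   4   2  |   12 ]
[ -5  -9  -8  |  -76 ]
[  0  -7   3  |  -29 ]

Forward elimination on [A|b]:
R2 <- R2 - (5/4)*R1:  [     0    -14  -21/2    -91 ]
R3 <- R3 - (1/2)*R2:  [    0     0  33/4  33/2 ]
Row echelon form:
[ -4    4      2  |    12 ]
[  0  -14  -21/2  |   -91 ]
[  0    0   33/4  |  33/2 ]
Back-substitution:
r = (33/2) / (33/4) = 2
q = (-91 - (-21/2)*(2)) / -14 = 5
p = (12 - (4)*(5) - (2)*(2)) / -4 = 3

(3, 5, 2)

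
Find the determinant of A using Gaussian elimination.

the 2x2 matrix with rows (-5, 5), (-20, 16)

det(A) = 20

Forward elimination:
R2 <- R2 - (4)*R1:  [  0  -4 ]
Upper-triangular form:
[ -5   5 ]
[  0  -4 ]
det(A) = (-1)^0 * (-5) * (-4) = 20  (0 row swaps -> sign +1)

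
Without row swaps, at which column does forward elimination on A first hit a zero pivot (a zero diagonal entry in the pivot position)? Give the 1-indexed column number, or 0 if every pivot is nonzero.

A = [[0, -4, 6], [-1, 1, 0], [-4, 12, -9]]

first zero-pivot column = 1

Naive forward elimination:
Pivot entry (1,1) is zero but row 2 has -1 in column 1 -> naive elimination stops; a row interchange (e.g. R1 <-> R2) would be required here.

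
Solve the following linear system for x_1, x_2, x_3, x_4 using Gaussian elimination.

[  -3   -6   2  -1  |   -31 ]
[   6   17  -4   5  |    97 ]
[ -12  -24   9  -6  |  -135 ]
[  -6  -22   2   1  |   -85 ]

(0, 4, -1, 5)

Forward elimination on [A|b]:
R2 <- R2 - (-2)*R1:  [  0   5   0   3  35 ]
R3 <- R3 - (4)*R1:  [   0    0    1   -2  -11 ]
R4 <- R4 - (2)*R1:  [   0  -10   -2    3  -23 ]
R4 <- R4 - (-2)*R2:  [  0   0  -2   9  47 ]
R4 <- R4 - (-2)*R3:  [  0   0   0   5  25 ]
Row echelon form:
[ -3  -6  2  -1  |  -31 ]
[  0   5  0   3  |   35 ]
[  0   0  1  -2  |  -11 ]
[  0   0  0   5  |   25 ]
Back-substitution:
x_4 = (25) / 5 = 5
x_3 = (-11 - (-2)*(5)) / 1 = -1
x_2 = (35 - (3)*(5)) / 5 = 4
x_1 = (-31 - (-6)*(4) - (2)*(-1) - (-1)*(5)) / -3 = 0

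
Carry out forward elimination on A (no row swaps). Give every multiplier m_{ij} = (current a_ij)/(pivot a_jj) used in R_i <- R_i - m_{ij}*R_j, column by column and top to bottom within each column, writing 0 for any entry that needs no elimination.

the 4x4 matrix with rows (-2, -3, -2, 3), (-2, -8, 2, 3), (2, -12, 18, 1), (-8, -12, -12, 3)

multipliers: 1, -1, 4, 3, 0, -1

Forward elimination:
R2 <- R2 - (1)*R1:  [  0  -5   4   0 ]
R3 <- R3 - (-1)*R1:  [   0  -15   16    4 ]
R4 <- R4 - (4)*R1:  [  0   0  -4  -9 ]
R3 <- R3 - (3)*R2:  [ 0  0  4  4 ]
R4: entry in column 2 is already 0 -> m_{42} = 0 (no row operation needed)
R4 <- R4 - (-1)*R3:  [  0   0   0  -5 ]
Multipliers (in order of application): m_{21} = 1, m_{31} = -1, m_{41} = 4, m_{32} = 3, m_{42} = 0, m_{43} = -1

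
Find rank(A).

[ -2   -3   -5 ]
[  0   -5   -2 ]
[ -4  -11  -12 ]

Row reduction:
R3 <- R3 - (2)*R1:  [  0  -5  -2 ]
R3 <- R3 - (1)*R2:  [ 0  0  0 ]
Row echelon form:
[ -2  -3  -5 ]
[  0  -5  -2 ]
[  0   0   0 ]
Nonzero rows / pivot columns: 2

rank(A) = 2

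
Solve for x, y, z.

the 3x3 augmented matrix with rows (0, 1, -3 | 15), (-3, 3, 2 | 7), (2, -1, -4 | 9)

Forward elimination on [A|b]:
R1 <-> R2   (pivot in column 1 was zero)
[ -3   3   2   7 ]
[  0   1  -3  15 ]
[  2  -1  -4   9 ]
R3 <- R3 - (-2/3)*R1:  [    0     1  -8/3  41/3 ]
R3 <- R3 - (1)*R2:  [    0     0   1/3  -4/3 ]
Row echelon form:
[ -3  3    2  |     7 ]
[  0  1   -3  |    15 ]
[  0  0  1/3  |  -4/3 ]
Back-substitution:
z = (-4/3) / (1/3) = -4
y = (15 - (-3)*(-4)) / 1 = 3
x = (7 - (3)*(3) - (2)*(-4)) / -3 = -2

(-2, 3, -4)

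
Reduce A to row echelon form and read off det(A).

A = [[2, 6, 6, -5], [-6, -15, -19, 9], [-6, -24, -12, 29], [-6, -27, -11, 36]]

Forward elimination:
R2 <- R2 - (-3)*R1:  [  0   3  -1  -6 ]
R3 <- R3 - (-3)*R1:  [  0  -6   6  14 ]
R4 <- R4 - (-3)*R1:  [  0  -9   7  21 ]
R3 <- R3 - (-2)*R2:  [ 0  0  4  2 ]
R4 <- R4 - (-3)*R2:  [ 0  0  4  3 ]
R4 <- R4 - (1)*R3:  [ 0  0  0  1 ]
Upper-triangular form:
[ 2  6   6  -5 ]
[ 0  3  -1  -6 ]
[ 0  0   4   2 ]
[ 0  0   0   1 ]
det(A) = (-1)^0 * (2) * (3) * (4) * (1) = 24  (0 row swaps -> sign +1)

det(A) = 24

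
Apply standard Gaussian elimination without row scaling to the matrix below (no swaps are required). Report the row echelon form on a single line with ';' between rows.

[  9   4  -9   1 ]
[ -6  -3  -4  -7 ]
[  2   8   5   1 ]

REF = [9 4 -9 1; 0 -1/3 -10 -19/3; 0 0 -619/3 -403/3]

Forward elimination:
R2 <- R2 - (-2/3)*R1:  [     0   -1/3    -10  -19/3 ]
R3 <- R3 - (2/9)*R1:  [    0  64/9     7   7/9 ]
R3 <- R3 - (-64/3)*R2:  [      0       0  -619/3  -403/3 ]
Row echelon form:
[ 9     4      -9       1 ]
[ 0  -1/3     -10   -19/3 ]
[ 0     0  -619/3  -403/3 ]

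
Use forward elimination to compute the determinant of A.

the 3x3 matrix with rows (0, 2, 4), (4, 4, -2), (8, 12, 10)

det(A) = -48

Forward elimination:
R1 <-> R2   (pivot in column 1 was zero)
[ 4   4  -2 ]
[ 0   2   4 ]
[ 8  12  10 ]
R3 <- R3 - (2)*R1:  [  0   4  14 ]
R3 <- R3 - (2)*R2:  [ 0  0  6 ]
Upper-triangular form:
[ 4  4  -2 ]
[ 0  2   4 ]
[ 0  0   6 ]
det(A) = (-1)^1 * (4) * (2) * (6) = -48  (1 row swap -> sign -1)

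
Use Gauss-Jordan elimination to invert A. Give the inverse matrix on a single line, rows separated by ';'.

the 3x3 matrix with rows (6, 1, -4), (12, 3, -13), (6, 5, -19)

inverse = [4/15 -1/30 -1/30; 5 -3 1; 7/5 -4/5 1/5]

Gauss-Jordan on [A | I]:
R1 <- (1/6)*R1:  [    1   1/6  -2/3  |   1/6     0     0 ]
R2 <- R2 - (12)*R1:  [  0   1  -5  |  -2   1   0 ]
R3 <- R3 - (6)*R1:  [   0    4  -15  |   -1    0    1 ]
R1 <- R1 - (1/6)*R2:  [    1     0   1/6  |   1/2  -1/6     0 ]
R3 <- R3 - (4)*R2:  [  0   0   5  |   7  -4   1 ]
R3 <- (1/5)*R3:  [    0     0     1  |   7/5  -4/5   1/5 ]
R1 <- R1 - (1/6)*R3:  [     1      0      0  |   4/15  -1/30  -1/30 ]
R2 <- R2 - (-5)*R3:  [  0   1   0  |   5  -3   1 ]
Right block of [I | A^{-1}] is the inverse:
[ 4/15  -1/30  -1/30 ]
[    5     -3      1 ]
[  7/5   -4/5    1/5 ]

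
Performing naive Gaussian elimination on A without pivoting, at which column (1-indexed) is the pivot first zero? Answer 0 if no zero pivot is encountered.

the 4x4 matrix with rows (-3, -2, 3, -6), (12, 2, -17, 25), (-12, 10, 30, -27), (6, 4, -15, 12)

Naive forward elimination:
R2 <- R2 - (-4)*R1:  [  0  -6  -5   1 ]
R3 <- R3 - (4)*R1:  [  0  18  18  -3 ]
R4 <- R4 - (-2)*R1:  [  0   0  -9   0 ]
R3 <- R3 - (-3)*R2:  [ 0  0  3  0 ]
R4 <- R4 - (-3)*R3:  [ 0  0  0  0 ]
Matrix at this point:
[ -3  -2   3  -6 ]
[  0  -6  -5   1 ]
[  0   0   3   0 ]
[  0   0   0   0 ]
Pivot entry (4,4) in the last row is zero and there are no rows below to swap with -> zero pivot in column 4 (A is singular).

first zero-pivot column = 4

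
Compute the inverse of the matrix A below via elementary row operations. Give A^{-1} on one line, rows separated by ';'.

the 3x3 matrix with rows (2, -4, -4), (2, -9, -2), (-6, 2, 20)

Gauss-Jordan on [A | I]:
R1 <- (1/2)*R1:  [   1   -2   -2  |  1/2    0    0 ]
R2 <- R2 - (2)*R1:  [  0  -5   2  |  -1   1   0 ]
R3 <- R3 - (-6)*R1:  [   0  -10    8  |    3    0    1 ]
R2 <- (1/-5)*R2:  [    0     1  -2/5  |   1/5  -1/5     0 ]
R1 <- R1 - (-2)*R2:  [     1      0  -14/5  |   9/10   -2/5      0 ]
R3 <- R3 - (-10)*R2:  [  0   0   4  |   5  -2   1 ]
R3 <- (1/4)*R3:  [    0     0     1  |   5/4  -1/2   1/4 ]
R1 <- R1 - (-14/5)*R3:  [    1     0     0  |  22/5  -9/5  7/10 ]
R2 <- R2 - (-2/5)*R3:  [    0     1     0  |  7/10  -2/5  1/10 ]
Right block of [I | A^{-1}] is the inverse:
[ 22/5  -9/5  7/10 ]
[ 7/10  -2/5  1/10 ]
[  5/4  -1/2   1/4 ]

inverse = [22/5 -9/5 7/10; 7/10 -2/5 1/10; 5/4 -1/2 1/4]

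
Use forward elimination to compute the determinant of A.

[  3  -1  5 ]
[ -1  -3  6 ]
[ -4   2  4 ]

Forward elimination:
R2 <- R2 - (-1/3)*R1:  [     0  -10/3   23/3 ]
R3 <- R3 - (-4/3)*R1:  [    0   2/3  32/3 ]
R3 <- R3 - (-1/5)*R2:  [    0     0  61/5 ]
Upper-triangular form:
[ 3     -1     5 ]
[ 0  -10/3  23/3 ]
[ 0      0  61/5 ]
det(A) = (-1)^0 * (3) * (-10/3) * (61/5) = -122  (0 row swaps -> sign +1)

det(A) = -122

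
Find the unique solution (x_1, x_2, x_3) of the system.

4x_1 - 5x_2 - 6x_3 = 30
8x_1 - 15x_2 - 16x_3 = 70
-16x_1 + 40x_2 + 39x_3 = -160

(5, -2, 0)

Forward elimination on [A|b]:
R2 <- R2 - (2)*R1:  [  0  -5  -4  10 ]
R3 <- R3 - (-4)*R1:  [   0   20   15  -40 ]
R3 <- R3 - (-4)*R2:  [  0   0  -1   0 ]
Row echelon form:
[ 4  -5  -6  |  30 ]
[ 0  -5  -4  |  10 ]
[ 0   0  -1  |   0 ]
Back-substitution:
x_3 = (0) / -1 = 0
x_2 = (10 - (-4)*(0)) / -5 = -2
x_1 = (30 - (-5)*(-2) - (-6)*(0)) / 4 = 5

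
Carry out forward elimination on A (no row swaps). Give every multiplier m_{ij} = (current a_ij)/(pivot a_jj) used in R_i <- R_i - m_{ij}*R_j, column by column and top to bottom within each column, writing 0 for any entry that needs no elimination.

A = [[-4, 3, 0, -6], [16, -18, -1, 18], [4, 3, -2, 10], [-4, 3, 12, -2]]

Forward elimination:
R2 <- R2 - (-4)*R1:  [  0  -6  -1  -6 ]
R3 <- R3 - (-1)*R1:  [  0   6  -2   4 ]
R4 <- R4 - (1)*R1:  [  0   0  12   4 ]
R3 <- R3 - (-1)*R2:  [  0   0  -3  -2 ]
R4: entry in column 2 is already 0 -> m_{42} = 0 (no row operation needed)
R4 <- R4 - (-4)*R3:  [  0   0   0  -4 ]
Multipliers (in order of application): m_{21} = -4, m_{31} = -1, m_{41} = 1, m_{32} = -1, m_{42} = 0, m_{43} = -4

multipliers: -4, -1, 1, -1, 0, -4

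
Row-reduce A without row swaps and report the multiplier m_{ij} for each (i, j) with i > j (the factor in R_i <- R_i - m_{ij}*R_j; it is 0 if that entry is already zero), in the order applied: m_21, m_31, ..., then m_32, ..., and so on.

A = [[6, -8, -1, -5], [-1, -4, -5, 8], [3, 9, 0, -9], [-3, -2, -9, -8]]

Forward elimination:
R2 <- R2 - (-1/6)*R1:  [     0  -16/3  -31/6   43/6 ]
R3 <- R3 - (1/2)*R1:  [     0     13    1/2  -13/2 ]
R4 <- R4 - (-1/2)*R1:  [     0     -6  -19/2  -21/2 ]
R3 <- R3 - (-39/16)*R2:  [       0        0  -387/32   351/32 ]
R4 <- R4 - (9/8)*R2:  [       0        0   -59/16  -297/16 ]
R4 <- R4 - (118/387)*R3:  [       0        0        0  -942/43 ]
Multipliers (in order of application): m_{21} = -1/6, m_{31} = 1/2, m_{41} = -1/2, m_{32} = -39/16, m_{42} = 9/8, m_{43} = 118/387

multipliers: -1/6, 1/2, -1/2, -39/16, 9/8, 118/387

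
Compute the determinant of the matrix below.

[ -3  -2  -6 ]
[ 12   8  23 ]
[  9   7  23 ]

det(A) = -3

Forward elimination:
R2 <- R2 - (-4)*R1:  [  0   0  -1 ]
R3 <- R3 - (-3)*R1:  [ 0  1  5 ]
R2 <-> R3   (pivot in column 2 was zero)
[ -3  -2  -6 ]
[  0   1   5 ]
[  0   0  -1 ]
Upper-triangular form:
[ -3  -2  -6 ]
[  0   1   5 ]
[  0   0  -1 ]
det(A) = (-1)^1 * (-3) * (1) * (-1) = -3  (1 row swap -> sign -1)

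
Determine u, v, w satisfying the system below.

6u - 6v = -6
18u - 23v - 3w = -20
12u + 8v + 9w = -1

(0, 1, -1)

Forward elimination on [A|b]:
R2 <- R2 - (3)*R1:  [  0  -5  -3  -2 ]
R3 <- R3 - (2)*R1:  [  0  20   9  11 ]
R3 <- R3 - (-4)*R2:  [  0   0  -3   3 ]
Row echelon form:
[ 6  -6   0  |  -6 ]
[ 0  -5  -3  |  -2 ]
[ 0   0  -3  |   3 ]
Back-substitution:
w = (3) / -3 = -1
v = (-2 - (-3)*(-1)) / -5 = 1
u = (-6 - (-6)*(1)) / 6 = 0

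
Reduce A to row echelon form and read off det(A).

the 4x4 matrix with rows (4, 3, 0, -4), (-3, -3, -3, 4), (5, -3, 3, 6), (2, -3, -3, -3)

det(A) = 720

Forward elimination:
R2 <- R2 - (-3/4)*R1:  [    0  -3/4    -3     1 ]
R3 <- R3 - (5/4)*R1:  [     0  -27/4      3     11 ]
R4 <- R4 - (1/2)*R1:  [    0  -9/2    -3    -1 ]
R3 <- R3 - (9)*R2:  [  0   0  30   2 ]
R4 <- R4 - (6)*R2:  [  0   0  15  -7 ]
R4 <- R4 - (1/2)*R3:  [  0   0   0  -8 ]
Upper-triangular form:
[ 4     3   0  -4 ]
[ 0  -3/4  -3   1 ]
[ 0     0  30   2 ]
[ 0     0   0  -8 ]
det(A) = (-1)^0 * (4) * (-3/4) * (30) * (-8) = 720  (0 row swaps -> sign +1)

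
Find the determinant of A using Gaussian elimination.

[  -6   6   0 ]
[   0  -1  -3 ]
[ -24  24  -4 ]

det(A) = -24

Forward elimination:
R3 <- R3 - (4)*R1:  [  0   0  -4 ]
Upper-triangular form:
[ -6   6   0 ]
[  0  -1  -3 ]
[  0   0  -4 ]
det(A) = (-1)^0 * (-6) * (-1) * (-4) = -24  (0 row swaps -> sign +1)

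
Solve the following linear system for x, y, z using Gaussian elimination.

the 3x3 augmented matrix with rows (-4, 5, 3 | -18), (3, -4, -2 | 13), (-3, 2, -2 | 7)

(-1, -2, -4)

Forward elimination on [A|b]:
R2 <- R2 - (-3/4)*R1:  [    0  -1/4   1/4  -1/2 ]
R3 <- R3 - (3/4)*R1:  [     0   -7/4  -17/4   41/2 ]
R3 <- R3 - (7)*R2:  [  0   0  -6  24 ]
Row echelon form:
[ -4     5    3  |   -18 ]
[  0  -1/4  1/4  |  -1/2 ]
[  0     0   -6  |    24 ]
Back-substitution:
z = (24) / -6 = -4
y = (-1/2 - (1/4)*(-4)) / (-1/4) = -2
x = (-18 - (5)*(-2) - (3)*(-4)) / -4 = -1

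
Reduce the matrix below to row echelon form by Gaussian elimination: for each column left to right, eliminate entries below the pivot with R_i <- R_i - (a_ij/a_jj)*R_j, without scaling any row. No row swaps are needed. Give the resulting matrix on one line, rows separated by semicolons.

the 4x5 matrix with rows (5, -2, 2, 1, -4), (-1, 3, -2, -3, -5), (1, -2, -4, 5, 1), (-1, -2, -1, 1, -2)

Forward elimination:
R2 <- R2 - (-1/5)*R1:  [     0   13/5   -8/5  -14/5  -29/5 ]
R3 <- R3 - (1/5)*R1:  [     0   -8/5  -22/5   24/5    9/5 ]
R4 <- R4 - (-1/5)*R1:  [     0  -12/5   -3/5    6/5  -14/5 ]
R3 <- R3 - (-8/13)*R2:  [      0       0  -70/13   40/13  -23/13 ]
R4 <- R4 - (-12/13)*R2:  [       0        0   -27/13   -18/13  -106/13 ]
R4 <- R4 - (27/70)*R3:  [       0        0        0    -18/7  -523/70 ]
Row echelon form:
[ 5    -2       2      1       -4 ]
[ 0  13/5    -8/5  -14/5    -29/5 ]
[ 0     0  -70/13  40/13   -23/13 ]
[ 0     0       0  -18/7  -523/70 ]

REF = [5 -2 2 1 -4; 0 13/5 -8/5 -14/5 -29/5; 0 0 -70/13 40/13 -23/13; 0 0 0 -18/7 -523/70]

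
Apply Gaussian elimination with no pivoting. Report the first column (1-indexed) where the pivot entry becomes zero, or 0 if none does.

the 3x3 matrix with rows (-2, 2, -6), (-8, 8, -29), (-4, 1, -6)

first zero-pivot column = 2

Naive forward elimination:
R2 <- R2 - (4)*R1:  [  0   0  -5 ]
R3 <- R3 - (2)*R1:  [  0  -3   6 ]
Matrix at this point:
[ -2   2  -6 ]
[  0   0  -5 ]
[  0  -3   6 ]
Pivot entry (2,2) is zero but row 3 has -3 in column 2 -> naive elimination stops; a row interchange (e.g. R2 <-> R3) would be required here.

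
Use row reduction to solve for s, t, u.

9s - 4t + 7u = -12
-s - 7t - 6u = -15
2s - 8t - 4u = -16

Forward elimination on [A|b]:
R2 <- R2 - (-1/9)*R1:  [     0  -67/9  -47/9  -49/3 ]
R3 <- R3 - (2/9)*R1:  [     0  -64/9  -50/9  -40/3 ]
R3 <- R3 - (64/67)*R2:  [      0       0  -38/67  152/67 ]
Row echelon form:
[ 9     -4       7  |     -12 ]
[ 0  -67/9   -47/9  |   -49/3 ]
[ 0      0  -38/67  |  152/67 ]
Back-substitution:
u = (152/67) / (-38/67) = -4
t = (-49/3 - (-47/9)*(-4)) / (-67/9) = 5
s = (-12 - (-4)*(5) - (7)*(-4)) / 9 = 4

(4, 5, -4)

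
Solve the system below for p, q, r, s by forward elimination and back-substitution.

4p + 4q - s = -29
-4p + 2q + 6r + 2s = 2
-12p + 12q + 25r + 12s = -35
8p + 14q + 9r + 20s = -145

(-3, -5, 1, -3)

Forward elimination on [A|b]:
R2 <- R2 - (-1)*R1:  [   0    6    6    1  -27 ]
R3 <- R3 - (-3)*R1:  [    0    24    25     9  -122 ]
R4 <- R4 - (2)*R1:  [   0    6    9   22  -87 ]
R3 <- R3 - (4)*R2:  [   0    0    1    5  -14 ]
R4 <- R4 - (1)*R2:  [   0    0    3   21  -60 ]
R4 <- R4 - (3)*R3:  [   0    0    0    6  -18 ]
Row echelon form:
[ 4  4  0  -1  |  -29 ]
[ 0  6  6   1  |  -27 ]
[ 0  0  1   5  |  -14 ]
[ 0  0  0   6  |  -18 ]
Back-substitution:
s = (-18) / 6 = -3
r = (-14 - (5)*(-3)) / 1 = 1
q = (-27 - (6)*(1) - (1)*(-3)) / 6 = -5
p = (-29 - (4)*(-5) - (-1)*(-3)) / 4 = -3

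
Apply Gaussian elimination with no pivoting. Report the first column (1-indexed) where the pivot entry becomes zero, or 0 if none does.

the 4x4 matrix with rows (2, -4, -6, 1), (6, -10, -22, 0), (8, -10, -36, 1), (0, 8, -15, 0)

first zero-pivot column = 3

Naive forward elimination:
R2 <- R2 - (3)*R1:  [  0   2  -4  -3 ]
R3 <- R3 - (4)*R1:  [   0    6  -12   -3 ]
R3 <- R3 - (3)*R2:  [ 0  0  0  6 ]
R4 <- R4 - (4)*R2:  [  0   0   1  12 ]
Matrix at this point:
[ 2  -4  -6   1 ]
[ 0   2  -4  -3 ]
[ 0   0   0   6 ]
[ 0   0   1  12 ]
Pivot entry (3,3) is zero but row 4 has 1 in column 3 -> naive elimination stops; a row interchange (e.g. R3 <-> R4) would be required here.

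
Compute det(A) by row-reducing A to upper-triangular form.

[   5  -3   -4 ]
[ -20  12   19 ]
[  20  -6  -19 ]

det(A) = -90

Forward elimination:
R2 <- R2 - (-4)*R1:  [ 0  0  3 ]
R3 <- R3 - (4)*R1:  [  0   6  -3 ]
R2 <-> R3   (pivot in column 2 was zero)
[ 5  -3  -4 ]
[ 0   6  -3 ]
[ 0   0   3 ]
Upper-triangular form:
[ 5  -3  -4 ]
[ 0   6  -3 ]
[ 0   0   3 ]
det(A) = (-1)^1 * (5) * (6) * (3) = -90  (1 row swap -> sign -1)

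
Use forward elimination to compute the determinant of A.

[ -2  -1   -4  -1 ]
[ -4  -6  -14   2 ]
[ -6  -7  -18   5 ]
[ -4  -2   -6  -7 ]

Forward elimination:
R2 <- R2 - (2)*R1:  [  0  -4  -6   4 ]
R3 <- R3 - (3)*R1:  [  0  -4  -6   8 ]
R4 <- R4 - (2)*R1:  [  0   0   2  -5 ]
R3 <- R3 - (1)*R2:  [ 0  0  0  4 ]
R3 <-> R4   (pivot in column 3 was zero)
[ -2  -1  -4  -1 ]
[  0  -4  -6   4 ]
[  0   0   2  -5 ]
[  0   0   0   4 ]
Upper-triangular form:
[ -2  -1  -4  -1 ]
[  0  -4  -6   4 ]
[  0   0   2  -5 ]
[  0   0   0   4 ]
det(A) = (-1)^1 * (-2) * (-4) * (2) * (4) = -64  (1 row swap -> sign -1)

det(A) = -64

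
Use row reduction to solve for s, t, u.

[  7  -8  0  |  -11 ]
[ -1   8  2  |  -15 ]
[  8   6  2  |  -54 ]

Forward elimination on [A|b]:
R2 <- R2 - (-1/7)*R1:  [      0    48/7       2  -116/7 ]
R3 <- R3 - (8/7)*R1:  [      0   106/7       2  -290/7 ]
R3 <- R3 - (53/24)*R2:  [      0       0  -29/12   -29/6 ]
Row echelon form:
[ 7    -8       0  |     -11 ]
[ 0  48/7       2  |  -116/7 ]
[ 0     0  -29/12  |   -29/6 ]
Back-substitution:
u = (-29/6) / (-29/12) = 2
t = (-116/7 - (2)*(2)) / (48/7) = -3
s = (-11 - (-8)*(-3)) / 7 = -5

(-5, -3, 2)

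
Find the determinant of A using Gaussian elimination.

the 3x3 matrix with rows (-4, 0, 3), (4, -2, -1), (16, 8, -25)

Forward elimination:
R2 <- R2 - (-1)*R1:  [  0  -2   2 ]
R3 <- R3 - (-4)*R1:  [   0    8  -13 ]
R3 <- R3 - (-4)*R2:  [  0   0  -5 ]
Upper-triangular form:
[ -4   0   3 ]
[  0  -2   2 ]
[  0   0  -5 ]
det(A) = (-1)^0 * (-4) * (-2) * (-5) = -40  (0 row swaps -> sign +1)

det(A) = -40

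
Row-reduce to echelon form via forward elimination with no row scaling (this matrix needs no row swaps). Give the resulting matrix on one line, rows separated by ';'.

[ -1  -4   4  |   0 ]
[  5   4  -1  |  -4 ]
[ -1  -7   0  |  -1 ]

Forward elimination:
R2 <- R2 - (-5)*R1:  [   0  -16   19   -4 ]
R3 <- R3 - (1)*R1:  [  0  -3  -4  -1 ]
R3 <- R3 - (3/16)*R2:  [       0        0  -121/16     -1/4 ]
Row echelon form:
[ -1   -4        4  |     0 ]
[  0  -16       19  |    -4 ]
[  0    0  -121/16  |  -1/4 ]

REF = [-1 -4 4 0; 0 -16 19 -4; 0 0 -121/16 -1/4]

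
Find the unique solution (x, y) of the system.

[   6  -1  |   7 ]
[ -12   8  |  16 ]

Forward elimination on [A|b]:
R2 <- R2 - (-2)*R1:  [  0   6  30 ]
Row echelon form:
[ 6  -1  |   7 ]
[ 0   6  |  30 ]
Back-substitution:
y = (30) / 6 = 5
x = (7 - (-1)*(5)) / 6 = 2

(2, 5)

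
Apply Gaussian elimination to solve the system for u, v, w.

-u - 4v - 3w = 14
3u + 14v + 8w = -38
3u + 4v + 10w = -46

(-2, 0, -4)

Forward elimination on [A|b]:
R2 <- R2 - (-3)*R1:  [  0   2  -1   4 ]
R3 <- R3 - (-3)*R1:  [  0  -8   1  -4 ]
R3 <- R3 - (-4)*R2:  [  0   0  -3  12 ]
Row echelon form:
[ -1  -4  -3  |  14 ]
[  0   2  -1  |   4 ]
[  0   0  -3  |  12 ]
Back-substitution:
w = (12) / -3 = -4
v = (4 - (-1)*(-4)) / 2 = 0
u = (14 - (-4)*(0) - (-3)*(-4)) / -1 = -2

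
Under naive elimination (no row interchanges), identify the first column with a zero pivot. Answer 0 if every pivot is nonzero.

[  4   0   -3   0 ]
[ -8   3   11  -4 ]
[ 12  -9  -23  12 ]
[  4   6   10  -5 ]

Naive forward elimination:
R2 <- R2 - (-2)*R1:  [  0   3   5  -4 ]
R3 <- R3 - (3)*R1:  [   0   -9  -14   12 ]
R4 <- R4 - (1)*R1:  [  0   6  13  -5 ]
R3 <- R3 - (-3)*R2:  [ 0  0  1  0 ]
R4 <- R4 - (2)*R2:  [ 0  0  3  3 ]
R4 <- R4 - (3)*R3:  [ 0  0  0  3 ]
All pivots nonzero; naive elimination completes without hitting a zero pivot.

first zero-pivot column = 0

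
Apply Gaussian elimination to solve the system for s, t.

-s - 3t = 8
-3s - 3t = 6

(1, -3)

Forward elimination on [A|b]:
R2 <- R2 - (3)*R1:  [   0    6  -18 ]
Row echelon form:
[ -1  -3  |    8 ]
[  0   6  |  -18 ]
Back-substitution:
t = (-18) / 6 = -3
s = (8 - (-3)*(-3)) / -1 = 1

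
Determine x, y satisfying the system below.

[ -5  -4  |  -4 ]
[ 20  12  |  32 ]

Forward elimination on [A|b]:
R2 <- R2 - (-4)*R1:  [  0  -4  16 ]
Row echelon form:
[ -5  -4  |  -4 ]
[  0  -4  |  16 ]
Back-substitution:
y = (16) / -4 = -4
x = (-4 - (-4)*(-4)) / -5 = 4

(4, -4)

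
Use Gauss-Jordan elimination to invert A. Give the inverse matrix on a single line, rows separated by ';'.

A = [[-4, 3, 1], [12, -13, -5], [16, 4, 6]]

Gauss-Jordan on [A | I]:
R1 <- (1/-4)*R1:  [    1  -3/4  -1/4  |  -1/4     0     0 ]
R2 <- R2 - (12)*R1:  [  0  -4  -2  |   3   1   0 ]
R3 <- R3 - (16)*R1:  [  0  16  10  |   4   0   1 ]
R2 <- (1/-4)*R2:  [    0     1   1/2  |  -3/4  -1/4     0 ]
R1 <- R1 - (-3/4)*R2:  [      1       0     1/8  |  -13/16   -3/16       0 ]
R3 <- R3 - (16)*R2:  [  0   0   2  |  16   4   1 ]
R3 <- (1/2)*R3:  [   0    0    1  |    8    2  1/2 ]
R1 <- R1 - (1/8)*R3:  [      1       0       0  |  -29/16   -7/16   -1/16 ]
R2 <- R2 - (1/2)*R3:  [     0      1      0  |  -19/4   -5/4   -1/4 ]
Right block of [I | A^{-1}] is the inverse:
[ -29/16  -7/16  -1/16 ]
[  -19/4   -5/4   -1/4 ]
[      8      2    1/2 ]

inverse = [-29/16 -7/16 -1/16; -19/4 -5/4 -1/4; 8 2 1/2]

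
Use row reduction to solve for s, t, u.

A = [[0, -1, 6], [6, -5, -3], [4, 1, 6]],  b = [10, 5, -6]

Forward elimination on [A|b]:
R1 <-> R2   (pivot in column 1 was zero)
[ 6  -5  -3   5 ]
[ 0  -1   6  10 ]
[ 4   1   6  -6 ]
R3 <- R3 - (2/3)*R1:  [     0   13/3      8  -28/3 ]
R3 <- R3 - (-13/3)*R2:  [  0   0  34  34 ]
Row echelon form:
[ 6  -5  -3  |   5 ]
[ 0  -1   6  |  10 ]
[ 0   0  34  |  34 ]
Back-substitution:
u = (34) / 34 = 1
t = (10 - (6)*(1)) / -1 = -4
s = (5 - (-5)*(-4) - (-3)*(1)) / 6 = -2

(-2, -4, 1)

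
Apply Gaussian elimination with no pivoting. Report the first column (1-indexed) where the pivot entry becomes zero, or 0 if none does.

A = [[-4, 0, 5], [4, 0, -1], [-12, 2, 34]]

first zero-pivot column = 2

Naive forward elimination:
R2 <- R2 - (-1)*R1:  [ 0  0  4 ]
R3 <- R3 - (3)*R1:  [  0   2  19 ]
Matrix at this point:
[ -4  0   5 ]
[  0  0   4 ]
[  0  2  19 ]
Pivot entry (2,2) is zero but row 3 has 2 in column 2 -> naive elimination stops; a row interchange (e.g. R2 <-> R3) would be required here.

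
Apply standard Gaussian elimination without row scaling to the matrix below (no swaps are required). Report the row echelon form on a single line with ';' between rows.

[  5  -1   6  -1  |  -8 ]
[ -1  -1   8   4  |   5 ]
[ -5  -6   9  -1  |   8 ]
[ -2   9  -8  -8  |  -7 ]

REF = [5 -1 6 -1 -8; 0 -6/5 46/5 19/5 17/5; 0 0 -116/3 -145/6 -119/6; 0 0 0 -151/8 -3893/232]

Forward elimination:
R2 <- R2 - (-1/5)*R1:  [    0  -6/5  46/5  19/5  17/5 ]
R3 <- R3 - (-1)*R1:  [  0  -7  15  -2   0 ]
R4 <- R4 - (-2/5)*R1:  [     0   43/5  -28/5  -42/5  -51/5 ]
R3 <- R3 - (35/6)*R2:  [      0       0  -116/3  -145/6  -119/6 ]
R4 <- R4 - (-43/6)*R2:  [     0      0  181/3  113/6   85/6 ]
R4 <- R4 - (-181/116)*R3:  [         0          0          0     -151/8  -3893/232 ]
Row echelon form:
[ 5    -1       6      -1  |         -8 ]
[ 0  -6/5    46/5    19/5  |       17/5 ]
[ 0     0  -116/3  -145/6  |     -119/6 ]
[ 0     0       0  -151/8  |  -3893/232 ]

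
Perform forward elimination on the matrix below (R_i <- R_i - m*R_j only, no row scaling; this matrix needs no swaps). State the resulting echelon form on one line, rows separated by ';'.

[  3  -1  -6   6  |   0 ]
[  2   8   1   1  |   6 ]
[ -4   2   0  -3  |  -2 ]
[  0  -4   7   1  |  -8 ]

REF = [3 -1 -6 6 0; 0 26/3 5 -3 6; 0 0 -109/13 68/13 -32/13; 0 0 0 591/109 -868/109]

Forward elimination:
R2 <- R2 - (2/3)*R1:  [    0  26/3     5    -3     6 ]
R3 <- R3 - (-4/3)*R1:  [   0  2/3   -8    5   -2 ]
R3 <- R3 - (1/13)*R2:  [       0        0  -109/13    68/13   -32/13 ]
R4 <- R4 - (-6/13)*R2:  [      0       0  121/13   -5/13  -68/13 ]
R4 <- R4 - (-121/109)*R3:  [        0         0         0   591/109  -868/109 ]
Row echelon form:
[ 3    -1       -6        6  |         0 ]
[ 0  26/3        5       -3  |         6 ]
[ 0     0  -109/13    68/13  |    -32/13 ]
[ 0     0        0  591/109  |  -868/109 ]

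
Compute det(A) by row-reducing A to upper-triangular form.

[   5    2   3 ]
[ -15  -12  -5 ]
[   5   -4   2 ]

Forward elimination:
R2 <- R2 - (-3)*R1:  [  0  -6   4 ]
R3 <- R3 - (1)*R1:  [  0  -6  -1 ]
R3 <- R3 - (1)*R2:  [  0   0  -5 ]
Upper-triangular form:
[ 5   2   3 ]
[ 0  -6   4 ]
[ 0   0  -5 ]
det(A) = (-1)^0 * (5) * (-6) * (-5) = 150  (0 row swaps -> sign +1)

det(A) = 150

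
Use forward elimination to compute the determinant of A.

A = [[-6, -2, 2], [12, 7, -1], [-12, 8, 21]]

Forward elimination:
R2 <- R2 - (-2)*R1:  [ 0  3  3 ]
R3 <- R3 - (2)*R1:  [  0  12  17 ]
R3 <- R3 - (4)*R2:  [ 0  0  5 ]
Upper-triangular form:
[ -6  -2  2 ]
[  0   3  3 ]
[  0   0  5 ]
det(A) = (-1)^0 * (-6) * (3) * (5) = -90  (0 row swaps -> sign +1)

det(A) = -90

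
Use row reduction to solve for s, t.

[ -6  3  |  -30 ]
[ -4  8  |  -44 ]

Forward elimination on [A|b]:
R2 <- R2 - (2/3)*R1:  [   0    6  -24 ]
Row echelon form:
[ -6  3  |  -30 ]
[  0  6  |  -24 ]
Back-substitution:
t = (-24) / 6 = -4
s = (-30 - (3)*(-4)) / -6 = 3

(3, -4)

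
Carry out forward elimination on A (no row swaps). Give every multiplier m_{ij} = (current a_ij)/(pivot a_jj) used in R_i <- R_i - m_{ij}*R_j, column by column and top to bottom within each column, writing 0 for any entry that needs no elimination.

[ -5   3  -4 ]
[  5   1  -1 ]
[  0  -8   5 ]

multipliers: -1, 0, -2

Forward elimination:
R2 <- R2 - (-1)*R1:  [  0   4  -5 ]
R3: entry in column 1 is already 0 -> m_{31} = 0 (no row operation needed)
R3 <- R3 - (-2)*R2:  [  0   0  -5 ]
Multipliers (in order of application): m_{21} = -1, m_{31} = 0, m_{32} = -2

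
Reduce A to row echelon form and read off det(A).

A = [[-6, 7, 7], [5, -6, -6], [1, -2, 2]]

Forward elimination:
R2 <- R2 - (-5/6)*R1:  [    0  -1/6  -1/6 ]
R3 <- R3 - (-1/6)*R1:  [    0  -5/6  19/6 ]
R3 <- R3 - (5)*R2:  [ 0  0  4 ]
Upper-triangular form:
[ -6     7     7 ]
[  0  -1/6  -1/6 ]
[  0     0     4 ]
det(A) = (-1)^0 * (-6) * (-1/6) * (4) = 4  (0 row swaps -> sign +1)

det(A) = 4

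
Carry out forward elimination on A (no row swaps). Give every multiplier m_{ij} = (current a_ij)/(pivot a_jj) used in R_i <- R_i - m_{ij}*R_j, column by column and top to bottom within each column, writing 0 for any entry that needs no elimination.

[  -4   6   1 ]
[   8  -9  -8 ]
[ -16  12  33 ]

multipliers: -2, 4, -4

Forward elimination:
R2 <- R2 - (-2)*R1:  [  0   3  -6 ]
R3 <- R3 - (4)*R1:  [   0  -12   29 ]
R3 <- R3 - (-4)*R2:  [ 0  0  5 ]
Multipliers (in order of application): m_{21} = -2, m_{31} = 4, m_{32} = -4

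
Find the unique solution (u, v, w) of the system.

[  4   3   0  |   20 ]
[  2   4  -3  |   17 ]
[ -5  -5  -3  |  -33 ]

(2, 4, 1)

Forward elimination on [A|b]:
R2 <- R2 - (1/2)*R1:  [   0  5/2   -3    7 ]
R3 <- R3 - (-5/4)*R1:  [    0  -5/4    -3    -8 ]
R3 <- R3 - (-1/2)*R2:  [    0     0  -9/2  -9/2 ]
Row echelon form:
[ 4    3     0  |    20 ]
[ 0  5/2    -3  |     7 ]
[ 0    0  -9/2  |  -9/2 ]
Back-substitution:
w = (-9/2) / (-9/2) = 1
v = (7 - (-3)*(1)) / (5/2) = 4
u = (20 - (3)*(4)) / 4 = 2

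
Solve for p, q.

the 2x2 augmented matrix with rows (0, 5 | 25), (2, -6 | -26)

(2, 5)

Forward elimination on [A|b]:
R1 <-> R2   (pivot in column 1 was zero)
[ 2  -6  -26 ]
[ 0   5   25 ]
Row echelon form:
[ 2  -6  |  -26 ]
[ 0   5  |   25 ]
Back-substitution:
q = (25) / 5 = 5
p = (-26 - (-6)*(5)) / 2 = 2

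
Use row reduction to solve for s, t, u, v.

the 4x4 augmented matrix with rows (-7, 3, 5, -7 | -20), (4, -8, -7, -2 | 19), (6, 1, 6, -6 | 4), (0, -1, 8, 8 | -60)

Forward elimination on [A|b]:
R2 <- R2 - (-4/7)*R1:  [     0  -44/7  -29/7     -6   53/7 ]
R3 <- R3 - (-6/7)*R1:  [     0   25/7   72/7    -12  -92/7 ]
R3 <- R3 - (-25/44)*R2:  [       0        0   349/44  -339/22  -389/44 ]
R4 <- R4 - (7/44)*R2:  [        0         0    381/44    197/22  -2693/44 ]
R4 <- R4 - (381/349)*R3:  [          0           0           0    8996/349  -17992/349 ]
Row echelon form:
[ -7      3       5        -7  |         -20 ]
[  0  -44/7   -29/7        -6  |        53/7 ]
[  0      0  349/44   -339/22  |     -389/44 ]
[  0      0       0  8996/349  |  -17992/349 ]
Back-substitution:
v = (-17992/349) / (8996/349) = -2
u = (-389/44 - (-339/22)*(-2)) / (349/44) = -5
t = (53/7 - (-29/7)*(-5) - (-6)*(-2)) / (-44/7) = 4
s = (-20 - (3)*(4) - (5)*(-5) - (-7)*(-2)) / -7 = 3

(3, 4, -5, -2)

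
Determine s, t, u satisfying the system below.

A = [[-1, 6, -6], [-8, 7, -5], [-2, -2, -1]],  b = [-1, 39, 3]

Forward elimination on [A|b]:
R2 <- R2 - (8)*R1:  [   0  -41   43   47 ]
R3 <- R3 - (2)*R1:  [   0  -14   11    5 ]
R3 <- R3 - (14/41)*R2:  [       0        0  -151/41  -453/41 ]
Row echelon form:
[ -1    6       -6  |       -1 ]
[  0  -41       43  |       47 ]
[  0    0  -151/41  |  -453/41 ]
Back-substitution:
u = (-453/41) / (-151/41) = 3
t = (47 - (43)*(3)) / -41 = 2
s = (-1 - (6)*(2) - (-6)*(3)) / -1 = -5

(-5, 2, 3)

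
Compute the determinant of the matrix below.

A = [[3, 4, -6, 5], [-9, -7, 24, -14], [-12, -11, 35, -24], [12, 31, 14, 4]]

det(A) = 75

Forward elimination:
R2 <- R2 - (-3)*R1:  [ 0  5  6  1 ]
R3 <- R3 - (-4)*R1:  [  0   5  11  -4 ]
R4 <- R4 - (4)*R1:  [   0   15   38  -16 ]
R3 <- R3 - (1)*R2:  [  0   0   5  -5 ]
R4 <- R4 - (3)*R2:  [   0    0   20  -19 ]
R4 <- R4 - (4)*R3:  [ 0  0  0  1 ]
Upper-triangular form:
[ 3  4  -6   5 ]
[ 0  5   6   1 ]
[ 0  0   5  -5 ]
[ 0  0   0   1 ]
det(A) = (-1)^0 * (3) * (5) * (5) * (1) = 75  (0 row swaps -> sign +1)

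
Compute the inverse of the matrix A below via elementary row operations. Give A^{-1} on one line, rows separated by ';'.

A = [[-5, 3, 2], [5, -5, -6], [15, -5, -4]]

inverse = [1/6 -1/30 2/15; 7/6 1/6 1/3; -5/6 -1/3 -1/6]

Gauss-Jordan on [A | I]:
R1 <- (1/-5)*R1:  [    1  -3/5  -2/5  |  -1/5     0     0 ]
R2 <- R2 - (5)*R1:  [  0  -2  -4  |   1   1   0 ]
R3 <- R3 - (15)*R1:  [ 0  4  2  |  3  0  1 ]
R2 <- (1/-2)*R2:  [    0     1     2  |  -1/2  -1/2     0 ]
R1 <- R1 - (-3/5)*R2:  [     1      0    4/5  |   -1/2  -3/10      0 ]
R3 <- R3 - (4)*R2:  [  0   0  -6  |   5   2   1 ]
R3 <- (1/-6)*R3:  [    0     0     1  |  -5/6  -1/3  -1/6 ]
R1 <- R1 - (4/5)*R3:  [     1      0      0  |    1/6  -1/30   2/15 ]
R2 <- R2 - (2)*R3:  [   0    1    0  |  7/6  1/6  1/3 ]
Right block of [I | A^{-1}] is the inverse:
[  1/6  -1/30  2/15 ]
[  7/6    1/6   1/3 ]
[ -5/6   -1/3  -1/6 ]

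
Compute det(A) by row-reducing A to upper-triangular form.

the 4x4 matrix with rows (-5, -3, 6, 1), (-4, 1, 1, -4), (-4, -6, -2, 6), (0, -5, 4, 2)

Forward elimination:
R2 <- R2 - (4/5)*R1:  [     0   17/5  -19/5  -24/5 ]
R3 <- R3 - (4/5)*R1:  [     0  -18/5  -34/5   26/5 ]
R3 <- R3 - (-18/17)*R2:  [       0        0  -184/17     2/17 ]
R4 <- R4 - (-25/17)*R2:  [      0       0  -27/17  -86/17 ]
R4 <- R4 - (27/184)*R3:  [       0        0        0  -467/92 ]
Upper-triangular form:
[ -5    -3        6        1 ]
[  0  17/5    -19/5    -24/5 ]
[  0     0  -184/17     2/17 ]
[  0     0        0  -467/92 ]
det(A) = (-1)^0 * (-5) * (17/5) * (-184/17) * (-467/92) = -934  (0 row swaps -> sign +1)

det(A) = -934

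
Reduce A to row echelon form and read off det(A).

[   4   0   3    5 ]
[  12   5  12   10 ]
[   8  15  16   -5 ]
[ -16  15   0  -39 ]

Forward elimination:
R2 <- R2 - (3)*R1:  [  0   5   3  -5 ]
R3 <- R3 - (2)*R1:  [   0   15   10  -15 ]
R4 <- R4 - (-4)*R1:  [   0   15   12  -19 ]
R3 <- R3 - (3)*R2:  [ 0  0  1  0 ]
R4 <- R4 - (3)*R2:  [  0   0   3  -4 ]
R4 <- R4 - (3)*R3:  [  0   0   0  -4 ]
Upper-triangular form:
[ 4  0  3   5 ]
[ 0  5  3  -5 ]
[ 0  0  1   0 ]
[ 0  0  0  -4 ]
det(A) = (-1)^0 * (4) * (5) * (1) * (-4) = -80  (0 row swaps -> sign +1)

det(A) = -80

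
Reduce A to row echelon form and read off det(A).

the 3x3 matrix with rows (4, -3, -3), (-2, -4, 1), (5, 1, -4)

det(A) = 15

Forward elimination:
R2 <- R2 - (-1/2)*R1:  [     0  -11/2   -1/2 ]
R3 <- R3 - (5/4)*R1:  [    0  19/4  -1/4 ]
R3 <- R3 - (-19/22)*R2:  [      0       0  -15/22 ]
Upper-triangular form:
[ 4     -3      -3 ]
[ 0  -11/2    -1/2 ]
[ 0      0  -15/22 ]
det(A) = (-1)^0 * (4) * (-11/2) * (-15/22) = 15  (0 row swaps -> sign +1)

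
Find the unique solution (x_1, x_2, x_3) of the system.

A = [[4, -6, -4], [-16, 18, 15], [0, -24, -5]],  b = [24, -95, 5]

Forward elimination on [A|b]:
R2 <- R2 - (-4)*R1:  [  0  -6  -1   1 ]
R3 <- R3 - (4)*R2:  [  0   0  -1   1 ]
Row echelon form:
[ 4  -6  -4  |  24 ]
[ 0  -6  -1  |   1 ]
[ 0   0  -1  |   1 ]
Back-substitution:
x_3 = (1) / -1 = -1
x_2 = (1 - (-1)*(-1)) / -6 = 0
x_1 = (24 - (-6)*(0) - (-4)*(-1)) / 4 = 5

(5, 0, -1)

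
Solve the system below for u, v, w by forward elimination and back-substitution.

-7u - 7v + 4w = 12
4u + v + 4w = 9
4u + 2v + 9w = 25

(-1, 1, 3)

Forward elimination on [A|b]:
R2 <- R2 - (-4/7)*R1:  [     0     -3   44/7  111/7 ]
R3 <- R3 - (-4/7)*R1:  [     0     -2   79/7  223/7 ]
R3 <- R3 - (2/3)*R2:  [      0       0  149/21   149/7 ]
Row echelon form:
[ -7  -7       4  |     12 ]
[  0  -3    44/7  |  111/7 ]
[  0   0  149/21  |  149/7 ]
Back-substitution:
w = (149/7) / (149/21) = 3
v = (111/7 - (44/7)*(3)) / -3 = 1
u = (12 - (-7)*(1) - (4)*(3)) / -7 = -1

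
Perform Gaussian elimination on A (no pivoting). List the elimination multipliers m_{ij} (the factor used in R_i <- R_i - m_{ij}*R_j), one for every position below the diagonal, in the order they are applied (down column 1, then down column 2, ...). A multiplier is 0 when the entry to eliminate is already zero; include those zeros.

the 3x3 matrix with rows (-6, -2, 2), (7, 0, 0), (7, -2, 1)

multipliers: -7/6, -7/6, 13/7

Forward elimination:
R2 <- R2 - (-7/6)*R1:  [    0  -7/3   7/3 ]
R3 <- R3 - (-7/6)*R1:  [     0  -13/3   10/3 ]
R3 <- R3 - (13/7)*R2:  [  0   0  -1 ]
Multipliers (in order of application): m_{21} = -7/6, m_{31} = -7/6, m_{32} = 13/7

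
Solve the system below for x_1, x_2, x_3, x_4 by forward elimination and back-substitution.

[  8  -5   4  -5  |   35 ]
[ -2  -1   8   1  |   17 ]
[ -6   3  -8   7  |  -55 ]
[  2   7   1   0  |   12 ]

(1, 1, 3, -4)

Forward elimination on [A|b]:
R2 <- R2 - (-1/4)*R1:  [     0   -9/4      9   -1/4  103/4 ]
R3 <- R3 - (-3/4)*R1:  [      0    -3/4      -5    13/4  -115/4 ]
R4 <- R4 - (1/4)*R1:  [    0  33/4     0   5/4  13/4 ]
R3 <- R3 - (1/3)*R2:  [      0       0      -8    10/3  -112/3 ]
R4 <- R4 - (-11/3)*R2:  [     0      0     33    1/3  293/3 ]
R4 <- R4 - (-33/8)*R3:  [      0       0       0  169/12  -169/3 ]
Row echelon form:
[ 8    -5   4      -5  |      35 ]
[ 0  -9/4   9    -1/4  |   103/4 ]
[ 0     0  -8    10/3  |  -112/3 ]
[ 0     0   0  169/12  |  -169/3 ]
Back-substitution:
x_4 = (-169/3) / (169/12) = -4
x_3 = (-112/3 - (10/3)*(-4)) / -8 = 3
x_2 = (103/4 - (9)*(3) - (-1/4)*(-4)) / (-9/4) = 1
x_1 = (35 - (-5)*(1) - (4)*(3) - (-5)*(-4)) / 8 = 1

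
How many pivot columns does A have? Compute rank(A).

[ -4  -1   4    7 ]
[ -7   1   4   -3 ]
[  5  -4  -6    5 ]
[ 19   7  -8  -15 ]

rank(A) = 3

Row reduction:
R2 <- R2 - (7/4)*R1:  [     0   11/4     -3  -61/4 ]
R3 <- R3 - (-5/4)*R1:  [     0  -21/4     -1   55/4 ]
R4 <- R4 - (-19/4)*R1:  [    0   9/4    11  73/4 ]
R3 <- R3 - (-21/11)*R2:  [       0        0   -74/11  -169/11 ]
R4 <- R4 - (9/11)*R2:  [      0       0  148/11  338/11 ]
R4 <- R4 - (-2)*R3:  [ 0  0  0  0 ]
Row echelon form:
[ -4    -1       4        7 ]
[  0  11/4      -3    -61/4 ]
[  0     0  -74/11  -169/11 ]
[  0     0       0        0 ]
Nonzero rows / pivot columns: 3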